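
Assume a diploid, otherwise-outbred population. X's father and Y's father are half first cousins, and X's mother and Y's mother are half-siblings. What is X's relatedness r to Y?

0.078125

Independent pedigree routes through distinct common ancestors add.
X and Y are related in two ways: half second cousins through their fathers (r = 1/64) and half first cousins through their mothers (r = 1/16).
r = 1/64 + 1/16 = 5/64 = 0.078125.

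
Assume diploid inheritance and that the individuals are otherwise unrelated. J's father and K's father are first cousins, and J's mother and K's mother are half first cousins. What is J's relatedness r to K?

With two independent routes of shared ancestry, r is the sum of the two contributions.
J and K are related in two ways: second cousins through their fathers (r = 1/32) and half second cousins through their mothers (r = 1/64).
r = 1/32 + 1/64 = 0.046875.

0.046875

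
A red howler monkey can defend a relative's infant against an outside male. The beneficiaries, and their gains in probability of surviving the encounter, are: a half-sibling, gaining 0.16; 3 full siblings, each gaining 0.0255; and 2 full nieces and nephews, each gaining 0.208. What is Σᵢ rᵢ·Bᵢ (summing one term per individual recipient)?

0.18225

r to a half-sibling = 1/4 (half-sibs share one parent — one path of length 2: r = (1/2)^2 = 1/4).
r to a full sibling = 0.5 (full sibs share both parents — two paths of length 2: r = 2·(1/2)^2 = 1/2).
r to a full niece or nephew = 0.25 (full aunt/uncle↔niece/nephew: two paths of length 3 through the shared grandparent pair: r = 2·(1/2)^3 = 1/4).
Summing one r·B term per recipient: 1·0.25·0.16 + 3·0.5·0.0255 + 2·0.25·0.208 = 0.18225.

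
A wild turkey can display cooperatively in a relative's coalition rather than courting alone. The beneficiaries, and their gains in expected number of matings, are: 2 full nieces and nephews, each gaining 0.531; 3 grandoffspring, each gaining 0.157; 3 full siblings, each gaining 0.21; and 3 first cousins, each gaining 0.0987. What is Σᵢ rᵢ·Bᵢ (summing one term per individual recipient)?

r to a full niece or nephew = 0.25 (full aunt/uncle↔niece/nephew: two paths of length 3 through the shared grandparent pair: r = 2·(1/2)^3 = 1/4).
r to a grandoffspring = 0.25 (two parent–offspring links: r = (1/2)^2 = 1/4).
r to a full sibling = 1/2 (full sibs share both parents — two paths of length 2: r = 2·(1/2)^2 = 1/2).
r to a first cousin = 0.125 (first cousins share one grandparent pair — two paths of length 4: r = 2·(1/2)^4 = 1/8).
Summing one r·B term per recipient: 2·0.25·0.531 + 3·0.25·0.157 + 3·0.5·0.21 + 3·0.125·0.0987 = 0.7352625.

0.7352625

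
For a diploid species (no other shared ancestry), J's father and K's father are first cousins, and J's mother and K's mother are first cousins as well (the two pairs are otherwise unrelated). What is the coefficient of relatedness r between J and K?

0.0625

With two independent routes of shared ancestry, r is the sum of the two contributions.
J and K are related in two ways: second cousins through their fathers (r = 1/32) and second cousins through their mothers (r = 1/32).
r = 1/32 + 1/32 = 1/16 = 0.0625.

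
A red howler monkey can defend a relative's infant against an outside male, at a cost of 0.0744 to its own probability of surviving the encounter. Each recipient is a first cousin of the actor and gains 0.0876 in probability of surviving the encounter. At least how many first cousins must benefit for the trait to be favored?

7

r to a first cousin = 1/8 (first cousins share one grandparent pair — two paths of length 4: r = 2·(1/2)^4 = 1/8).
Hamilton's rule: n·r·B > C  ⇒  n > C/(r·B) = 0.0744/(0.125·0.0876) = 6.795.
The smallest integer exceeding 6.795 is 7.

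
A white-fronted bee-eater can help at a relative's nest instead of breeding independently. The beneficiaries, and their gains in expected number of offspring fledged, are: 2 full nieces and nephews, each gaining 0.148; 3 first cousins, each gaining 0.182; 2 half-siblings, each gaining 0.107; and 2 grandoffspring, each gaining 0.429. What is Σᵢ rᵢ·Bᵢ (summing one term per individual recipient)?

0.41025

r to a full niece or nephew = 1/4 (full aunt/uncle↔niece/nephew: two paths of length 3 through the shared grandparent pair: r = 2·(1/2)^3 = 1/4).
r to a first cousin = 1/8 (first cousins share one grandparent pair — two paths of length 4: r = 2·(1/2)^4 = 1/8).
r to a half-sibling = 1/4 (half-sibs share one parent — one path of length 2: r = (1/2)^2 = 1/4).
r to a grandoffspring = 1/4 (two parent–offspring links: r = (1/2)^2 = 1/4).
Summing one r·B term per recipient: 2·0.25·0.148 + 3·0.125·0.182 + 2·0.25·0.107 + 2·0.25·0.429 = 0.41025.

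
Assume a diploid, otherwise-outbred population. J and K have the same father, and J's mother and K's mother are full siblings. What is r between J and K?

Relatedness sums over independent paths through distinct common ancestors.
J and K are related in two ways: half-sibs through their shared father (r = 1/4) and first cousins through their mothers (r = 1/8).
r = 1/4 + 1/8 = 0.375.

0.375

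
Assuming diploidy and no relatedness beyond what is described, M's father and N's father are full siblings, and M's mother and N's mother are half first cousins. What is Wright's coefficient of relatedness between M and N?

0.140625

With two independent routes of shared ancestry, r is the sum of the two contributions.
M and N are related in two ways: first cousins through their fathers (r = 1/8) and half second cousins through their mothers (r = 1/64).
r = 1/8 + 1/64 = 9/64 = 0.140625.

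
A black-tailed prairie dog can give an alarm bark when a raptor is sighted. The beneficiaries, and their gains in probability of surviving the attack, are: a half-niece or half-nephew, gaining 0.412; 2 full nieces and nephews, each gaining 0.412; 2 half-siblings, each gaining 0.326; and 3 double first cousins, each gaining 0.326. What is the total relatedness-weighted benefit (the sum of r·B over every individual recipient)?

0.665

r to a half-niece or half-nephew = 1/8 (half-aunt/uncle↔niece/nephew: one path of length 3: r = (1/2)^3 = 1/8).
r to a full niece or nephew = 0.25 (full aunt/uncle↔niece/nephew: two paths of length 3 through the shared grandparent pair: r = 2·(1/2)^3 = 1/4).
r to a half-sibling = 0.25 (half-sibs share one parent — one path of length 2: r = (1/2)^2 = 1/4).
r to a double first cousin = 0.25 (double first cousins share both grandparent pairs — four paths of length 4: r = 4·(1/2)^4 = 1/4).
Summing one r·B term per recipient: 1·0.125·0.412 + 2·0.25·0.412 + 2·0.25·0.326 + 3·0.25·0.326 = 0.665.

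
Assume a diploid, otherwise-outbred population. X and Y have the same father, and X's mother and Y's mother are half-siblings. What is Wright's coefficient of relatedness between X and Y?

0.3125

With two independent routes of shared ancestry, r is the sum of the two contributions.
X and Y are related in two ways: half-sibs through their shared father (r = 1/4) and half first cousins through their mothers (r = 1/16).
r = 1/4 + 1/16 = 0.3125.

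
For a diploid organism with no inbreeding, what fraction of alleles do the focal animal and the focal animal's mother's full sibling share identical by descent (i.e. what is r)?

0.25

Each parent–offspring link contributes a factor of 1/2, and independent paths through distinct common ancestors add.
Full aunt/uncle↔niece/nephew: two paths of length 3 through the shared grandparent pair: r = 2·(1/2)^3 = 1/4.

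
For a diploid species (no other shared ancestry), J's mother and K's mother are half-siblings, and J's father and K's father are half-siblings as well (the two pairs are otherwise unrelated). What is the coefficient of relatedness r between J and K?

0.125

Wright's path rule: contributions from independent ancestry routes add.
J and K are related in two ways: half first cousins through their mothers (r = 1/16) and half first cousins through their fathers (r = 1/16).
r = 1/16 + 1/16 = 1/8 = 0.125.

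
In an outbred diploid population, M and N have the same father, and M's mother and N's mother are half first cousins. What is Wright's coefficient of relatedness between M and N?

0.265625

Independent pedigree routes through distinct common ancestors add.
M and N are related in two ways: half-sibs through their shared father (r = 1/4) and half second cousins through their mothers (r = 1/64).
r = 1/4 + 1/64 = 17/64 = 0.265625.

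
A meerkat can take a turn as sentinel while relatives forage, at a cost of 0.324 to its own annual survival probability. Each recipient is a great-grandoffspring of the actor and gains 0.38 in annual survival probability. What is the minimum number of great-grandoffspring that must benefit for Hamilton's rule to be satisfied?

r to a great-grandoffspring = 0.125 (three parent–offspring links: r = (1/2)^3 = 1/8).
Hamilton's rule: n·r·B > C  ⇒  n > C/(r·B) = 0.324/(0.125·0.38) = 6.821.
The smallest integer exceeding 6.821 is 7.

7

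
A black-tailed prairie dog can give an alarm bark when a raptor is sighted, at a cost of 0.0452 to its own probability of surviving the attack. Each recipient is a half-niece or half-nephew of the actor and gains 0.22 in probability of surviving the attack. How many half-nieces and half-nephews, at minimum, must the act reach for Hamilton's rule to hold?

r to a half-niece or half-nephew = 1/8 (half-aunt/uncle↔niece/nephew: one path of length 3: r = (1/2)^3 = 1/8).
Hamilton's rule: n·r·B > C  ⇒  n > C/(r·B) = 0.0452/(0.125·0.22) = 1.644.
The smallest integer exceeding 1.644 is 2.

2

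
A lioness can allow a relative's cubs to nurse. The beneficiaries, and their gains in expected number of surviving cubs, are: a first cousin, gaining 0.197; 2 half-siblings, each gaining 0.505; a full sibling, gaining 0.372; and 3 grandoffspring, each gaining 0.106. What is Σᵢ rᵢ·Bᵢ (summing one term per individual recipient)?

r to a first cousin = 0.125 (first cousins share one grandparent pair — two paths of length 4: r = 2·(1/2)^4 = 1/8).
r to a half-sibling = 1/4 (half-sibs share one parent — one path of length 2: r = (1/2)^2 = 1/4).
r to a full sibling = 1/2 (full sibs share both parents — two paths of length 2: r = 2·(1/2)^2 = 1/2).
r to a grandoffspring = 1/4 (two parent–offspring links: r = (1/2)^2 = 1/4).
Summing one r·B term per recipient: 1·0.125·0.197 + 2·0.25·0.505 + 1·0.5·0.372 + 3·0.25·0.106 = 0.542625.

0.542625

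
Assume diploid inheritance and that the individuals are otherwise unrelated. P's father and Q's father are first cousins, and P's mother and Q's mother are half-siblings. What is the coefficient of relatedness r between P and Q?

Wright's path rule: contributions from independent ancestry routes add.
P and Q are related in two ways: second cousins through their fathers (r = 1/32) and half first cousins through their mothers (r = 1/16).
r = 1/32 + 1/16 = 0.09375.

0.09375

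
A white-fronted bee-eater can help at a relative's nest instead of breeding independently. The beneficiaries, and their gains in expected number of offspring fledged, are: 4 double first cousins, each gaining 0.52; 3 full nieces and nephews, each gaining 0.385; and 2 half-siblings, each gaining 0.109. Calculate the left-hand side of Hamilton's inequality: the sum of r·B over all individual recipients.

0.86325

r to a double first cousin = 0.25 (double first cousins share both grandparent pairs — four paths of length 4: r = 4·(1/2)^4 = 1/4).
r to a full niece or nephew = 1/4 (full aunt/uncle↔niece/nephew: two paths of length 3 through the shared grandparent pair: r = 2·(1/2)^3 = 1/4).
r to a half-sibling = 1/4 (half-sibs share one parent — one path of length 2: r = (1/2)^2 = 1/4).
Summing one r·B term per recipient: 4·0.25·0.52 + 3·0.25·0.385 + 2·0.25·0.109 = 0.86325.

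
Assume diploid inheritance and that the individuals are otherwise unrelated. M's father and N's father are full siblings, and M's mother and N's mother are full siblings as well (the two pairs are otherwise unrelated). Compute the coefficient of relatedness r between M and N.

Wright's path rule: contributions from independent ancestry routes add.
M and N are related in two ways: first cousins through their fathers (r = 1/8) and first cousins through their mothers (r = 1/8) — i.e. double first cousins.
r = 1/8 + 1/8 = 1/4 = 0.25.

0.25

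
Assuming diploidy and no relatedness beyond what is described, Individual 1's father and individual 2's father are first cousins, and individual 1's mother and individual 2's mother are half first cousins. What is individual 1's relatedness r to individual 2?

0.046875

Wright's path rule: contributions from independent ancestry routes add.
Individual 1 and individual 2 are related in two ways: second cousins through their fathers (r = 1/32) and half second cousins through their mothers (r = 1/64).
r = 1/32 + 1/64 = 3/64 = 0.046875.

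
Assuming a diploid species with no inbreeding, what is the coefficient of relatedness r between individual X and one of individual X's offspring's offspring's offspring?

0.125

Each parent–offspring link contributes a factor of 1/2, and independent paths through distinct common ancestors add.
Three parent–offspring links: r = (1/2)^3 = 1/8.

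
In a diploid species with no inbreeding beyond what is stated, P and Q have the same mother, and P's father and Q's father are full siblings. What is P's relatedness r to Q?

0.375

Relatedness sums over independent paths through distinct common ancestors.
P and Q are related in two ways: half-sibs through their shared mother (r = 1/4) and first cousins through their fathers (r = 1/8).
r = 1/4 + 1/8 = 0.375.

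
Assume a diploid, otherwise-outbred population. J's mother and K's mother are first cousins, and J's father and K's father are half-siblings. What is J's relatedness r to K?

With two independent routes of shared ancestry, r is the sum of the two contributions.
J and K are related in two ways: second cousins through their mothers (r = 1/32) and half first cousins through their fathers (r = 1/16).
r = 1/32 + 1/16 = 3/32 = 0.09375.

0.09375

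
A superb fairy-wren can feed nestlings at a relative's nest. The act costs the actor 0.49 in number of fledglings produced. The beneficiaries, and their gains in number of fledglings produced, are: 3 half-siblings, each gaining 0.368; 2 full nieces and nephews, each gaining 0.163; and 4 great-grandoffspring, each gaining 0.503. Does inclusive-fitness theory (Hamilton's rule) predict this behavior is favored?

Yes

Hamilton's rule: the trait is favored when the sum of r·B over every recipient exceeds the actor's cost C.
r to a half-sibling = 0.25 (half-sibs share one parent — one path of length 2: r = (1/2)^2 = 1/4).
r to a full niece or nephew = 1/4 (full aunt/uncle↔niece/nephew: two paths of length 3 through the shared grandparent pair: r = 2·(1/2)^3 = 1/4).
r to a great-grandoffspring = 1/8 (three parent–offspring links: r = (1/2)^3 = 1/8).
Summing one r·B term per recipient: 3·0.25·0.368 + 2·0.25·0.163 + 4·0.125·0.503 = 0.609.
0.609 > 0.49: the indirect benefit exceeds the cost.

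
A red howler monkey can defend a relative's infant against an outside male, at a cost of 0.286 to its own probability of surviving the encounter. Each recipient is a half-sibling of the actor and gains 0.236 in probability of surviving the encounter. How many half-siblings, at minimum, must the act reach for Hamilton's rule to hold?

r to a half-sibling = 1/4 (half-sibs share one parent — one path of length 2: r = (1/2)^2 = 1/4).
Hamilton's rule: n·r·B > C  ⇒  n > C/(r·B) = 0.286/(0.25·0.236) = 4.847.
The smallest integer exceeding 4.847 is 5.

5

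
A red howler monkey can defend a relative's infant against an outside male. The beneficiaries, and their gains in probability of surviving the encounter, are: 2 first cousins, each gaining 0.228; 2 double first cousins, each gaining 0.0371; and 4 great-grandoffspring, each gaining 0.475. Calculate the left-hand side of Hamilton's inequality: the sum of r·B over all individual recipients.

r to a first cousin = 1/8 (first cousins share one grandparent pair — two paths of length 4: r = 2·(1/2)^4 = 1/8).
r to a double first cousin = 1/4 (double first cousins share both grandparent pairs — four paths of length 4: r = 4·(1/2)^4 = 1/4).
r to a great-grandoffspring = 0.125 (three parent–offspring links: r = (1/2)^3 = 1/8).
Summing one r·B term per recipient: 2·0.125·0.228 + 2·0.25·0.0371 + 4·0.125·0.475 = 0.31305.

0.31305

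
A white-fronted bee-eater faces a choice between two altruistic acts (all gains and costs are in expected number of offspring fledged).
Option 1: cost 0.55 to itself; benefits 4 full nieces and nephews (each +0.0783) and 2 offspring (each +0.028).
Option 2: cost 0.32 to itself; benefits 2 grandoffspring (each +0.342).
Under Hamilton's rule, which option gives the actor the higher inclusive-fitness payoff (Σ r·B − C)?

Option 2

Option 1: r to a full niece or nephew = 0.25.
Option 1: r to an offspring = 0.5.
Option 1: Σ r·B − C = (4·0.25·0.0783 + 2·0.5·0.028) − 0.55 = -0.4437.
Option 2: r to a grandoffspring = 0.25.
Option 2: Σ r·B − C = (2·0.25·0.342) − 0.32 = -0.149.
Option 2 has the higher net inclusive-fitness payoff.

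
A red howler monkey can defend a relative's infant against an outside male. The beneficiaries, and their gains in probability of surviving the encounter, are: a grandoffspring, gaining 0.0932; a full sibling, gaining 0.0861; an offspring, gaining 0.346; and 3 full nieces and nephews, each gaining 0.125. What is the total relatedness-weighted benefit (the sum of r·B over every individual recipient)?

0.3331

r to a grandoffspring = 1/4 (two parent–offspring links: r = (1/2)^2 = 1/4).
r to a full sibling = 0.5 (full sibs share both parents — two paths of length 2: r = 2·(1/2)^2 = 1/2).
r to an offspring = 0.5 (one parent–offspring link: r = (1/2)^1 = 1/2).
r to a full niece or nephew = 1/4 (full aunt/uncle↔niece/nephew: two paths of length 3 through the shared grandparent pair: r = 2·(1/2)^3 = 1/4).
Summing one r·B term per recipient: 1·0.25·0.0932 + 1·0.5·0.0861 + 1·0.5·0.346 + 3·0.25·0.125 = 0.3331.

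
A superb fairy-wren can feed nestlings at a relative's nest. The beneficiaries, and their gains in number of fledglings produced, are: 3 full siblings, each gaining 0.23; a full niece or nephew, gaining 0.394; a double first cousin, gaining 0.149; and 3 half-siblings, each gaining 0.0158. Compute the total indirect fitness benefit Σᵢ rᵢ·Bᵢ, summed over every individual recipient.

0.4926

r to a full sibling = 1/2 (full sibs share both parents — two paths of length 2: r = 2·(1/2)^2 = 1/2).
r to a full niece or nephew = 0.25 (full aunt/uncle↔niece/nephew: two paths of length 3 through the shared grandparent pair: r = 2·(1/2)^3 = 1/4).
r to a double first cousin = 0.25 (double first cousins share both grandparent pairs — four paths of length 4: r = 4·(1/2)^4 = 1/4).
r to a half-sibling = 0.25 (half-sibs share one parent — one path of length 2: r = (1/2)^2 = 1/4).
Summing one r·B term per recipient: 3·0.5·0.23 + 1·0.25·0.394 + 1·0.25·0.149 + 3·0.25·0.0158 = 0.4926.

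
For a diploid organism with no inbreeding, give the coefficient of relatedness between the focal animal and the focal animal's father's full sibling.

0.25

Each parent–offspring link contributes a factor of 1/2, and independent paths through distinct common ancestors add.
Full aunt/uncle↔niece/nephew: two paths of length 3 through the shared grandparent pair: r = 2·(1/2)^3 = 1/4.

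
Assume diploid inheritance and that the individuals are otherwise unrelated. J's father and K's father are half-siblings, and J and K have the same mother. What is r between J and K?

Wright's path rule: contributions from independent ancestry routes add.
J and K are related in two ways: half first cousins through their fathers (r = 1/16) and half-sibs through their shared mother (r = 1/4).
r = 1/16 + 1/4 = 0.3125.

0.3125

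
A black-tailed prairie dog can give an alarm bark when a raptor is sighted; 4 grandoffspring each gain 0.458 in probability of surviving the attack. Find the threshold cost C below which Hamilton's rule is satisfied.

0.458

r to a grandoffspring = 0.25 (two parent–offspring links: r = (1/2)^2 = 1/4).
Hamilton's rule: n·r·B > C, so the trait is favored while C < n·r·B = 4·0.25·0.458 = 0.458.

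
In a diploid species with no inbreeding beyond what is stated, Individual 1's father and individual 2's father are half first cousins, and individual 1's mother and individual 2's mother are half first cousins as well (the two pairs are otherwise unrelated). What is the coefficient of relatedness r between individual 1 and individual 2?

Independent pedigree routes through distinct common ancestors add.
Individual 1 and individual 2 are related in two ways: half second cousins through their fathers (r = 1/64) and half second cousins through their mothers (r = 1/64).
r = 1/64 + 1/64 = 0.03125.

0.03125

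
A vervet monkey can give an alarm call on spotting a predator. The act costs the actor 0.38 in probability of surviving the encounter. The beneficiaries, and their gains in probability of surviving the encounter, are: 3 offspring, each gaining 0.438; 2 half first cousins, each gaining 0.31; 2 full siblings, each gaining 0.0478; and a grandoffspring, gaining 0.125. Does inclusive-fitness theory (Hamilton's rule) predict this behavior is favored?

Hamilton's rule: the trait is favored when the sum of r·B over every recipient exceeds the actor's cost C.
r to an offspring = 1/2 (one parent–offspring link: r = (1/2)^1 = 1/2).
r to a half first cousin = 1/16 (half first cousins share one grandparent — one path of length 4: r = (1/2)^4 = 1/16).
r to a full sibling = 1/2 (full sibs share both parents — two paths of length 2: r = 2·(1/2)^2 = 1/2).
r to a grandoffspring = 0.25 (two parent–offspring links: r = (1/2)^2 = 1/4).
Summing one r·B term per recipient: 3·0.5·0.438 + 2·0.0625·0.31 + 2·0.5·0.0478 + 1·0.25·0.125 = 0.7748.
0.7748 > 0.38: the indirect benefit exceeds the cost.

Yes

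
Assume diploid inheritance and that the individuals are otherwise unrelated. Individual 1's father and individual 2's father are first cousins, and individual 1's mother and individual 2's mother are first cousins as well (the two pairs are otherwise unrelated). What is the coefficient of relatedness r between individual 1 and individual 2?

Relatedness sums over independent paths through distinct common ancestors.
Individual 1 and individual 2 are related in two ways: second cousins through their fathers (r = 1/32) and second cousins through their mothers (r = 1/32).
r = 1/32 + 1/32 = 0.0625.

0.0625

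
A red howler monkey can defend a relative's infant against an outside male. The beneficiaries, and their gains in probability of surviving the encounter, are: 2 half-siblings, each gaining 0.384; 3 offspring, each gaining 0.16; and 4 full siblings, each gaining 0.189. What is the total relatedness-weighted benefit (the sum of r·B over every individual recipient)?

0.81

r to a half-sibling = 1/4 (half-sibs share one parent — one path of length 2: r = (1/2)^2 = 1/4).
r to an offspring = 0.5 (one parent–offspring link: r = (1/2)^1 = 1/2).
r to a full sibling = 0.5 (full sibs share both parents — two paths of length 2: r = 2·(1/2)^2 = 1/2).
Summing one r·B term per recipient: 2·0.25·0.384 + 3·0.5·0.16 + 4·0.5·0.189 = 0.81.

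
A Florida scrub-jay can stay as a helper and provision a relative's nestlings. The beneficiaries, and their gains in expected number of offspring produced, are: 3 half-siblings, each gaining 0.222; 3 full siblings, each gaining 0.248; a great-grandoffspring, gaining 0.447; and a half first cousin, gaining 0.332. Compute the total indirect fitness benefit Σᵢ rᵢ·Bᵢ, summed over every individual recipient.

r to a half-sibling = 0.25 (half-sibs share one parent — one path of length 2: r = (1/2)^2 = 1/4).
r to a full sibling = 0.5 (full sibs share both parents — two paths of length 2: r = 2·(1/2)^2 = 1/2).
r to a great-grandoffspring = 1/8 (three parent–offspring links: r = (1/2)^3 = 1/8).
r to a half first cousin = 0.0625 (half first cousins share one grandparent — one path of length 4: r = (1/2)^4 = 1/16).
Summing one r·B term per recipient: 3·0.25·0.222 + 3·0.5·0.248 + 1·0.125·0.447 + 1·0.0625·0.332 = 0.615125.

0.615125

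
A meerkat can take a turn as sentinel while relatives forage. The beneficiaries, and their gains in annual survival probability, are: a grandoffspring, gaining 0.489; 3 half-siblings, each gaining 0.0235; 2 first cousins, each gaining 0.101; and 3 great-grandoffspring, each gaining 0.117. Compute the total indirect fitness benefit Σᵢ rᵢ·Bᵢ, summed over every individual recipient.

0.209

r to a grandoffspring = 0.25 (two parent–offspring links: r = (1/2)^2 = 1/4).
r to a half-sibling = 0.25 (half-sibs share one parent — one path of length 2: r = (1/2)^2 = 1/4).
r to a first cousin = 1/8 (first cousins share one grandparent pair — two paths of length 4: r = 2·(1/2)^4 = 1/8).
r to a great-grandoffspring = 1/8 (three parent–offspring links: r = (1/2)^3 = 1/8).
Summing one r·B term per recipient: 1·0.25·0.489 + 3·0.25·0.0235 + 2·0.125·0.101 + 3·0.125·0.117 = 0.209.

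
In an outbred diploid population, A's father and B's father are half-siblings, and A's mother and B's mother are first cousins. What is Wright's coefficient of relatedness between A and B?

0.09375

Relatedness sums over independent paths through distinct common ancestors.
A and B are related in two ways: half first cousins through their fathers (r = 1/16) and second cousins through their mothers (r = 1/32).
r = 1/16 + 1/32 = 3/32 = 0.09375.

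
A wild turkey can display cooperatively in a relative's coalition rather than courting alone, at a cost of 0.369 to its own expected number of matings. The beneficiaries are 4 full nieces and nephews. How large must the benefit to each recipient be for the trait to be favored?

r to a full niece or nephew = 0.25 (full aunt/uncle↔niece/nephew: two paths of length 3 through the shared grandparent pair: r = 2·(1/2)^3 = 1/4).
Hamilton's rule with n recipients of equal r: n·r·B > C, so B > C/(n·r) = 0.369/(4·0.25) = 0.369.

0.369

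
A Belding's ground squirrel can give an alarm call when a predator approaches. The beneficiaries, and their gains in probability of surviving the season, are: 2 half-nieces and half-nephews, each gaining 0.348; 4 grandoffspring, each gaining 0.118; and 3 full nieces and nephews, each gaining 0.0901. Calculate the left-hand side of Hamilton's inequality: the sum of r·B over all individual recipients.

r to a half-niece or half-nephew = 1/8 (half-aunt/uncle↔niece/nephew: one path of length 3: r = (1/2)^3 = 1/8).
r to a grandoffspring = 1/4 (two parent–offspring links: r = (1/2)^2 = 1/4).
r to a full niece or nephew = 1/4 (full aunt/uncle↔niece/nephew: two paths of length 3 through the shared grandparent pair: r = 2·(1/2)^3 = 1/4).
Summing one r·B term per recipient: 2·0.125·0.348 + 4·0.25·0.118 + 3·0.25·0.0901 = 0.272575.

0.272575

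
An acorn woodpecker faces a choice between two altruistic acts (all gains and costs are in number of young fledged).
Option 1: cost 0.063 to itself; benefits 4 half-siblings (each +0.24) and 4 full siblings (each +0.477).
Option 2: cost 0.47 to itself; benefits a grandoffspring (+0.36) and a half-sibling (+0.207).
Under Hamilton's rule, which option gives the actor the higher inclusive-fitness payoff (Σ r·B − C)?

Option 1: r to a half-sibling = 0.25.
Option 1: r to a full sibling = 0.5.
Option 1: Σ r·B − C = (4·0.25·0.24 + 4·0.5·0.477) − 0.063 = 1.131.
Option 2: r to a grandoffspring = 0.25.
Option 2: r to a half-sibling = 0.25.
Option 2: Σ r·B − C = (1·0.25·0.36 + 1·0.25·0.207) − 0.47 = -0.32825.
Option 1 has the higher net inclusive-fitness payoff.

Option 1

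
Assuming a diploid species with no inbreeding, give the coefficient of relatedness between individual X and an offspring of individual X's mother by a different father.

Each parent–offspring link contributes a factor of 1/2, and independent paths through distinct common ancestors add.
Half-sibs share one parent — one path of length 2: r = (1/2)^2 = 1/4.

0.25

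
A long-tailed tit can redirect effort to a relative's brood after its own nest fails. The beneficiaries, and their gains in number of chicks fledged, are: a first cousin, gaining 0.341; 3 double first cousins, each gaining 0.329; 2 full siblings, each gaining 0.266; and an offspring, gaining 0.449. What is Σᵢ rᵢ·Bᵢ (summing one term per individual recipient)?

0.779875

r to a first cousin = 1/8 (first cousins share one grandparent pair — two paths of length 4: r = 2·(1/2)^4 = 1/8).
r to a double first cousin = 1/4 (double first cousins share both grandparent pairs — four paths of length 4: r = 4·(1/2)^4 = 1/4).
r to a full sibling = 0.5 (full sibs share both parents — two paths of length 2: r = 2·(1/2)^2 = 1/2).
r to an offspring = 1/2 (one parent–offspring link: r = (1/2)^1 = 1/2).
Summing one r·B term per recipient: 1·0.125·0.341 + 3·0.25·0.329 + 2·0.5·0.266 + 1·0.5·0.449 = 0.779875.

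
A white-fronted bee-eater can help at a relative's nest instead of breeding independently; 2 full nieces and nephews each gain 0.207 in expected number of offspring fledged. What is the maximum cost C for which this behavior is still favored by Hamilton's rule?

0.1035

r to a full niece or nephew = 0.25 (full aunt/uncle↔niece/nephew: two paths of length 3 through the shared grandparent pair: r = 2·(1/2)^3 = 1/4).
Hamilton's rule: n·r·B > C, so the trait is favored while C < n·r·B = 2·0.25·0.207 = 0.1035.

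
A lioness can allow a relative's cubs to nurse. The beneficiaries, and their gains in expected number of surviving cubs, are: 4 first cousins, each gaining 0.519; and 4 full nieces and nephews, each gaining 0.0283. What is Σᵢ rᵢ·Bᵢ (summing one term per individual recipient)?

0.2878

r to a first cousin = 1/8 (first cousins share one grandparent pair — two paths of length 4: r = 2·(1/2)^4 = 1/8).
r to a full niece or nephew = 1/4 (full aunt/uncle↔niece/nephew: two paths of length 3 through the shared grandparent pair: r = 2·(1/2)^3 = 1/4).
Summing one r·B term per recipient: 4·0.125·0.519 + 4·0.25·0.0283 = 0.2878.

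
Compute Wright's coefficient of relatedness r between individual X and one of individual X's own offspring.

0.5

Each parent–offspring link contributes a factor of 1/2, and independent paths through distinct common ancestors add.
One parent–offspring link: r = (1/2)^1 = 1/2.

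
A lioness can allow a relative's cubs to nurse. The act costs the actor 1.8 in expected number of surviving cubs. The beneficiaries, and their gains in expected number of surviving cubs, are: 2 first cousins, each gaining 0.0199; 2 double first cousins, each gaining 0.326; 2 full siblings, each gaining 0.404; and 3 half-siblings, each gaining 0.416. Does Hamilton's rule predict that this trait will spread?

No

Hamilton's rule: the trait is favored when the sum of r·B over every recipient exceeds the actor's cost C.
r to a first cousin = 1/8 (first cousins share one grandparent pair — two paths of length 4: r = 2·(1/2)^4 = 1/8).
r to a double first cousin = 1/4 (double first cousins share both grandparent pairs — four paths of length 4: r = 4·(1/2)^4 = 1/4).
r to a full sibling = 1/2 (full sibs share both parents — two paths of length 2: r = 2·(1/2)^2 = 1/2).
r to a half-sibling = 1/4 (half-sibs share one parent — one path of length 2: r = (1/2)^2 = 1/4).
Summing one r·B term per recipient: 2·0.125·0.0199 + 2·0.25·0.326 + 2·0.5·0.404 + 3·0.25·0.416 = 0.883975.
0.883975 < 1.8: the indirect benefit is less than the cost.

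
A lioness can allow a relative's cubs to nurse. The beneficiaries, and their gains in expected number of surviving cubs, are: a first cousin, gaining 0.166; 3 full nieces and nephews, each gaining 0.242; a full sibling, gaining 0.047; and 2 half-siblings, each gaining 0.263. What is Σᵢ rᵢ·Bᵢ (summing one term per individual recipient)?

r to a first cousin = 0.125 (first cousins share one grandparent pair — two paths of length 4: r = 2·(1/2)^4 = 1/8).
r to a full niece or nephew = 0.25 (full aunt/uncle↔niece/nephew: two paths of length 3 through the shared grandparent pair: r = 2·(1/2)^3 = 1/4).
r to a full sibling = 0.5 (full sibs share both parents — two paths of length 2: r = 2·(1/2)^2 = 1/2).
r to a half-sibling = 0.25 (half-sibs share one parent — one path of length 2: r = (1/2)^2 = 1/4).
Summing one r·B term per recipient: 1·0.125·0.166 + 3·0.25·0.242 + 1·0.5·0.047 + 2·0.25·0.263 = 0.35725.

0.35725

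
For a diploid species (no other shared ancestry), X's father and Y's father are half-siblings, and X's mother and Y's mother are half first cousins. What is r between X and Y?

0.078125

With two independent routes of shared ancestry, r is the sum of the two contributions.
X and Y are related in two ways: half first cousins through their fathers (r = 1/16) and half second cousins through their mothers (r = 1/64).
r = 1/16 + 1/64 = 0.078125.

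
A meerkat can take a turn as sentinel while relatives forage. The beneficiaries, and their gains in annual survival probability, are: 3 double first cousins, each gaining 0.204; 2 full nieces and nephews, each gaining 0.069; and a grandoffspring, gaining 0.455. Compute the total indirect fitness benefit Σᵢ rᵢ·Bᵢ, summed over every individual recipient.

0.30125

r to a double first cousin = 1/4 (double first cousins share both grandparent pairs — four paths of length 4: r = 4·(1/2)^4 = 1/4).
r to a full niece or nephew = 1/4 (full aunt/uncle↔niece/nephew: two paths of length 3 through the shared grandparent pair: r = 2·(1/2)^3 = 1/4).
r to a grandoffspring = 0.25 (two parent–offspring links: r = (1/2)^2 = 1/4).
Summing one r·B term per recipient: 3·0.25·0.204 + 2·0.25·0.069 + 1·0.25·0.455 = 0.30125.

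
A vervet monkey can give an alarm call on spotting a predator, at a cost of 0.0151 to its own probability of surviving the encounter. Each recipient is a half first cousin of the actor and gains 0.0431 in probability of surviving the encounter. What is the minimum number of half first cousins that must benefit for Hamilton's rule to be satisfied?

r to a half first cousin = 1/16 (half first cousins share one grandparent — one path of length 4: r = (1/2)^4 = 1/16).
Hamilton's rule: n·r·B > C  ⇒  n > C/(r·B) = 0.0151/(0.0625·0.0431) = 5.606.
The smallest integer exceeding 5.606 is 6.

6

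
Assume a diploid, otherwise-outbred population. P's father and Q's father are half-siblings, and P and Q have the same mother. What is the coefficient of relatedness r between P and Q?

0.3125

Wright's path rule: contributions from independent ancestry routes add.
P and Q are related in two ways: half first cousins through their fathers (r = 1/16) and half-sibs through their shared mother (r = 1/4).
r = 1/16 + 1/4 = 0.3125.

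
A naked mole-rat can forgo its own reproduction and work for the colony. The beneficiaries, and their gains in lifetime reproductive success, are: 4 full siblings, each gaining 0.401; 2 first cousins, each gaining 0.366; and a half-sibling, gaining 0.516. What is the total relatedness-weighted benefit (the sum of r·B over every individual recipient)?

r to a full sibling = 0.5 (full sibs share both parents — two paths of length 2: r = 2·(1/2)^2 = 1/2).
r to a first cousin = 1/8 (first cousins share one grandparent pair — two paths of length 4: r = 2·(1/2)^4 = 1/8).
r to a half-sibling = 0.25 (half-sibs share one parent — one path of length 2: r = (1/2)^2 = 1/4).
Summing one r·B term per recipient: 4·0.5·0.401 + 2·0.125·0.366 + 1·0.25·0.516 = 1.0225.

1.0225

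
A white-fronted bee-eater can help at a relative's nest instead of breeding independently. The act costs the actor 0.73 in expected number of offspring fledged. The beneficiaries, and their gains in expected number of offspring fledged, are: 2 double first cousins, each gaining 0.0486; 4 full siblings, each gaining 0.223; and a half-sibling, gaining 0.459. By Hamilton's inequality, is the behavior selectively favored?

No

Hamilton's rule: the trait is favored when the sum of r·B over every recipient exceeds the actor's cost C.
r to a double first cousin = 1/4 (double first cousins share both grandparent pairs — four paths of length 4: r = 4·(1/2)^4 = 1/4).
r to a full sibling = 0.5 (full sibs share both parents — two paths of length 2: r = 2·(1/2)^2 = 1/2).
r to a half-sibling = 1/4 (half-sibs share one parent — one path of length 2: r = (1/2)^2 = 1/4).
Summing one r·B term per recipient: 2·0.25·0.0486 + 4·0.5·0.223 + 1·0.25·0.459 = 0.58505.
0.58505 < 0.73: the indirect benefit is less than the cost.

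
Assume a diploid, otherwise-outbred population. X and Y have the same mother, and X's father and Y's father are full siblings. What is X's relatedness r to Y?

Wright's path rule: contributions from independent ancestry routes add.
X and Y are related in two ways: half-sibs through their shared mother (r = 1/4) and first cousins through their fathers (r = 1/8).
r = 1/4 + 1/8 = 3/8 = 0.375.

0.375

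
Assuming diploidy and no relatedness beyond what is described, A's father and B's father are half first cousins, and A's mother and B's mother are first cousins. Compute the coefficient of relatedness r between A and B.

Relatedness sums over independent paths through distinct common ancestors.
A and B are related in two ways: half second cousins through their fathers (r = 1/64) and second cousins through their mothers (r = 1/32).
r = 1/64 + 1/32 = 0.046875.

0.046875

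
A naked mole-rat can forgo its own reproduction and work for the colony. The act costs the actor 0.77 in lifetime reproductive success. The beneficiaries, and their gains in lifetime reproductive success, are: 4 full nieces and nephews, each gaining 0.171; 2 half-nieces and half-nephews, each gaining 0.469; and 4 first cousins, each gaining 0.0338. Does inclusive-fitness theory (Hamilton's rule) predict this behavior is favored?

No

Hamilton's rule: the trait is favored when the sum of r·B over every recipient exceeds the actor's cost C.
r to a full niece or nephew = 1/4 (full aunt/uncle↔niece/nephew: two paths of length 3 through the shared grandparent pair: r = 2·(1/2)^3 = 1/4).
r to a half-niece or half-nephew = 1/8 (half-aunt/uncle↔niece/nephew: one path of length 3: r = (1/2)^3 = 1/8).
r to a first cousin = 0.125 (first cousins share one grandparent pair — two paths of length 4: r = 2·(1/2)^4 = 1/8).
Summing one r·B term per recipient: 4·0.25·0.171 + 2·0.125·0.469 + 4·0.125·0.0338 = 0.30515.
0.30515 < 0.77: the indirect benefit is less than the cost.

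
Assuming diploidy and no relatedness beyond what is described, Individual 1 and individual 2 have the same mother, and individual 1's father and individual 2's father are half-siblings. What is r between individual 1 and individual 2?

0.3125

Relatedness sums over independent paths through distinct common ancestors.
Individual 1 and individual 2 are related in two ways: half-sibs through their shared mother (r = 1/4) and half first cousins through their fathers (r = 1/16).
r = 1/4 + 1/16 = 0.3125.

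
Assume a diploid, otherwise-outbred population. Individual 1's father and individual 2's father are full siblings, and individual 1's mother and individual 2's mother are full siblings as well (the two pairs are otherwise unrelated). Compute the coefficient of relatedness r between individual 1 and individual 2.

Wright's path rule: contributions from independent ancestry routes add.
Individual 1 and individual 2 are related in two ways: first cousins through their fathers (r = 1/8) and first cousins through their mothers (r = 1/8) — i.e. double first cousins.
r = 1/8 + 1/8 = 0.25.

0.25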